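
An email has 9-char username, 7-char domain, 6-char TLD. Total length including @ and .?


An email address has format: username@domain.tld
Username length: 9
'@' character: 1
Domain length: 7
'.' character: 1
TLD length: 6
Total = 9 + 1 + 7 + 1 + 6 = 24

24


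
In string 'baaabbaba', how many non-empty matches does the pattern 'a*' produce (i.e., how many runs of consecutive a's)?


Pattern 'a*' matches zero or more a's. We want non-empty runs of consecutive a's.
String: 'baaabbaba'
Walking through the string to find runs of a's:
  Run 1: positions 1-3 -> 'aaa'
  Run 2: positions 6-6 -> 'a'
  Run 3: positions 8-8 -> 'a'
Non-empty runs found: ['aaa', 'a', 'a']
Count: 3

3


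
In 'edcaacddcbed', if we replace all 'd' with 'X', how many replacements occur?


re.sub('d', 'X', text) replaces every occurrence of 'd' with 'X'.
Text: 'edcaacddcbed'
Scanning for 'd':
  pos 1: 'd' -> replacement #1
  pos 6: 'd' -> replacement #2
  pos 7: 'd' -> replacement #3
  pos 11: 'd' -> replacement #4
Total replacements: 4

4


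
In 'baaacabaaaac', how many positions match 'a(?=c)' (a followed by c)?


Lookahead 'a(?=c)' matches 'a' only when followed by 'c'.
String: 'baaacabaaaac'
Checking each position where char is 'a':
  pos 1: 'a' -> no (next='a')
  pos 2: 'a' -> no (next='a')
  pos 3: 'a' -> MATCH (next='c')
  pos 5: 'a' -> no (next='b')
  pos 7: 'a' -> no (next='a')
  pos 8: 'a' -> no (next='a')
  pos 9: 'a' -> no (next='a')
  pos 10: 'a' -> MATCH (next='c')
Matching positions: [3, 10]
Count: 2

2


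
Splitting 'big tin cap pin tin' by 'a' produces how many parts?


Splitting by 'a' breaks the string at each occurrence of the separator.
Text: 'big tin cap pin tin'
Parts after split:
  Part 1: 'big tin c'
  Part 2: 'p pin tin'
Total parts: 2

2


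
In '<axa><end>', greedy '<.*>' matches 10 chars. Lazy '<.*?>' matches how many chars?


Greedy '<.*>' tries to match as MUCH as possible.
Lazy '<.*?>' tries to match as LITTLE as possible.

String: '<axa><end>'
Greedy '<.*>' starts at first '<' and extends to the LAST '>': '<axa><end>' (10 chars)
Lazy '<.*?>' starts at first '<' and stops at the FIRST '>': '<axa>' (5 chars)

5


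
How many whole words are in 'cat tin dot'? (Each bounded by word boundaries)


Word boundaries (\b) mark the start/end of each word.
Text: 'cat tin dot'
Splitting by whitespace:
  Word 1: 'cat'
  Word 2: 'tin'
  Word 3: 'dot'
Total whole words: 3

3


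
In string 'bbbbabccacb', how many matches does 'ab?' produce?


Pattern 'ab?' matches 'a' optionally followed by 'b'.
String: 'bbbbabccacb'
Scanning left to right for 'a' then checking next char:
  Match 1: 'ab' (a followed by b)
  Match 2: 'a' (a not followed by b)
Total matches: 2

2


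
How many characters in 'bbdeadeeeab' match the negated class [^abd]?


Negated class [^abd] matches any char NOT in {a, b, d}
Scanning 'bbdeadeeeab':
  pos 0: 'b' -> no (excluded)
  pos 1: 'b' -> no (excluded)
  pos 2: 'd' -> no (excluded)
  pos 3: 'e' -> MATCH
  pos 4: 'a' -> no (excluded)
  pos 5: 'd' -> no (excluded)
  pos 6: 'e' -> MATCH
  pos 7: 'e' -> MATCH
  pos 8: 'e' -> MATCH
  pos 9: 'a' -> no (excluded)
  pos 10: 'b' -> no (excluded)
Total matches: 4

4


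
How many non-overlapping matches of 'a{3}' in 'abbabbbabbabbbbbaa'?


Pattern 'a{3}' matches exactly 3 consecutive a's (greedy, non-overlapping).
String: 'abbabbbabbabbbbbaa'
Scanning for runs of a's:
  Run at pos 0: 'a' (length 1) -> 0 match(es)
  Run at pos 3: 'a' (length 1) -> 0 match(es)
  Run at pos 7: 'a' (length 1) -> 0 match(es)
  Run at pos 10: 'a' (length 1) -> 0 match(es)
  Run at pos 16: 'aa' (length 2) -> 0 match(es)
Matches found: []
Total: 0

0


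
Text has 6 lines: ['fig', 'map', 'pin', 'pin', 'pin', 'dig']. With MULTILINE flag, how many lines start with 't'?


With MULTILINE flag, ^ matches the start of each line.
Lines: ['fig', 'map', 'pin', 'pin', 'pin', 'dig']
Checking which lines start with 't':
  Line 1: 'fig' -> no
  Line 2: 'map' -> no
  Line 3: 'pin' -> no
  Line 4: 'pin' -> no
  Line 5: 'pin' -> no
  Line 6: 'dig' -> no
Matching lines: []
Count: 0

0


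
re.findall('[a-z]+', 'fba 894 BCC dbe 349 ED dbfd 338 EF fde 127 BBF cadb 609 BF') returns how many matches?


Pattern '[a-z]+' finds one or more lowercase letters.
Text: 'fba 894 BCC dbe 349 ED dbfd 338 EF fde 127 BBF cadb 609 BF'
Scanning for matches:
  Match 1: 'fba'
  Match 2: 'dbe'
  Match 3: 'dbfd'
  Match 4: 'fde'
  Match 5: 'cadb'
Total matches: 5

5


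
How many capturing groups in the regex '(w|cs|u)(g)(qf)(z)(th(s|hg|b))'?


To count capturing groups, count each '(' that starts a group.
Pattern: '(w|cs|u)(g)(qf)(z)(th(s|hg|b))'
Walking through the pattern:
  Position 0: '(' -> group #1
  Position 8: '(' -> group #2
  Position 11: '(' -> group #3
  Position 15: '(' -> group #4
  Position 18: '(' -> group #5
  Position 21: '(' -> group #6
Total capturing groups: 6

6


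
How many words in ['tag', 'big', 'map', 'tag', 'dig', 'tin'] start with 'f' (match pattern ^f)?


Pattern ^f anchors to start of word. Check which words begin with 'f':
  'tag' -> no
  'big' -> no
  'map' -> no
  'tag' -> no
  'dig' -> no
  'tin' -> no
Matching words: []
Count: 0

0


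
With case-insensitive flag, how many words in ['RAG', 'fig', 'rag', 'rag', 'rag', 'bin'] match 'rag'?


Case-insensitive matching: compare each word's lowercase form to 'rag'.
  'RAG' -> lower='rag' -> MATCH
  'fig' -> lower='fig' -> no
  'rag' -> lower='rag' -> MATCH
  'rag' -> lower='rag' -> MATCH
  'rag' -> lower='rag' -> MATCH
  'bin' -> lower='bin' -> no
Matches: ['RAG', 'rag', 'rag', 'rag']
Count: 4

4


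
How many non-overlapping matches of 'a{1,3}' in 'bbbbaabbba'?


Pattern 'a{1,3}' matches between 1 and 3 consecutive a's (greedy).
String: 'bbbbaabbba'
Finding runs of a's and applying greedy matching:
  Run at pos 4: 'aa' (length 2)
  Run at pos 9: 'a' (length 1)
Matches: ['aa', 'a']
Count: 2

2


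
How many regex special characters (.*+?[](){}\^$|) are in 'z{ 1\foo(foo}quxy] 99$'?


Regex special characters are: . * + ? [ ] ( ) { } \ ^ $ |
Scanning 'z{ 1\foo(foo}quxy] 99$':
  pos 1: '{' -> SPECIAL
  pos 4: '\' -> SPECIAL
  pos 8: '(' -> SPECIAL
  pos 12: '}' -> SPECIAL
  pos 17: ']' -> SPECIAL
  pos 21: '$' -> SPECIAL
Special chars found: ['{', '\\', '(', '}', ']', '$']
Total: 6

6


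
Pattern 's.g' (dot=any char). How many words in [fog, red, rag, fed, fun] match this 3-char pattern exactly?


Pattern 's.g' means: starts with 's', any single char, ends with 'g'.
Checking each word (must be exactly 3 chars):
  'fog' (len=3): no
  'red' (len=3): no
  'rag' (len=3): no
  'fed' (len=3): no
  'fun' (len=3): no
Matching words: []
Total: 0

0


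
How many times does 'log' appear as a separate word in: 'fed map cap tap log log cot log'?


Scanning each word for exact match 'log':
  Word 1: 'fed' -> no
  Word 2: 'map' -> no
  Word 3: 'cap' -> no
  Word 4: 'tap' -> no
  Word 5: 'log' -> MATCH
  Word 6: 'log' -> MATCH
  Word 7: 'cot' -> no
  Word 8: 'log' -> MATCH
Total matches: 3

3


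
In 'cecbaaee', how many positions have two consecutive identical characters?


Looking for consecutive identical characters in 'cecbaaee':
  pos 0-1: 'c' vs 'e' -> different
  pos 1-2: 'e' vs 'c' -> different
  pos 2-3: 'c' vs 'b' -> different
  pos 3-4: 'b' vs 'a' -> different
  pos 4-5: 'a' vs 'a' -> MATCH ('aa')
  pos 5-6: 'a' vs 'e' -> different
  pos 6-7: 'e' vs 'e' -> MATCH ('ee')
Consecutive identical pairs: ['aa', 'ee']
Count: 2

2


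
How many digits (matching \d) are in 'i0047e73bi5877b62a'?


\d matches any digit 0-9.
Scanning 'i0047e73bi5877b62a':
  pos 1: '0' -> DIGIT
  pos 2: '0' -> DIGIT
  pos 3: '4' -> DIGIT
  pos 4: '7' -> DIGIT
  pos 6: '7' -> DIGIT
  pos 7: '3' -> DIGIT
  pos 10: '5' -> DIGIT
  pos 11: '8' -> DIGIT
  pos 12: '7' -> DIGIT
  pos 13: '7' -> DIGIT
  pos 15: '6' -> DIGIT
  pos 16: '2' -> DIGIT
Digits found: ['0', '0', '4', '7', '7', '3', '5', '8', '7', '7', '6', '2']
Total: 12

12


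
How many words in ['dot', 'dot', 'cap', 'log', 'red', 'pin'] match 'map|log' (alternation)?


Alternation 'map|log' matches either 'map' or 'log'.
Checking each word:
  'dot' -> no
  'dot' -> no
  'cap' -> no
  'log' -> MATCH
  'red' -> no
  'pin' -> no
Matches: ['log']
Count: 1

1


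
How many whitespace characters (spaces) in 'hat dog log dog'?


\s matches whitespace characters (spaces, tabs, etc.).
Text: 'hat dog log dog'
This text has 4 words separated by spaces.
Number of spaces = number of words - 1 = 4 - 1 = 3

3


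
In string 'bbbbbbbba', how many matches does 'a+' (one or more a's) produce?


Pattern 'a+' matches one or more consecutive a's.
String: 'bbbbbbbba'
Scanning for runs of a:
  Match 1: 'a' (length 1)
Total matches: 1

1


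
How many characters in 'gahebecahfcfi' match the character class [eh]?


Character class [eh] matches any of: {e, h}
Scanning string 'gahebecahfcfi' character by character:
  pos 0: 'g' -> no
  pos 1: 'a' -> no
  pos 2: 'h' -> MATCH
  pos 3: 'e' -> MATCH
  pos 4: 'b' -> no
  pos 5: 'e' -> MATCH
  pos 6: 'c' -> no
  pos 7: 'a' -> no
  pos 8: 'h' -> MATCH
  pos 9: 'f' -> no
  pos 10: 'c' -> no
  pos 11: 'f' -> no
  pos 12: 'i' -> no
Total matches: 4

4


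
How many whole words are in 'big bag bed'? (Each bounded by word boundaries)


Word boundaries (\b) mark the start/end of each word.
Text: 'big bag bed'
Splitting by whitespace:
  Word 1: 'big'
  Word 2: 'bag'
  Word 3: 'bed'
Total whole words: 3

3


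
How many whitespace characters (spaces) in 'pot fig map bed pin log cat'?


\s matches whitespace characters (spaces, tabs, etc.).
Text: 'pot fig map bed pin log cat'
This text has 7 words separated by spaces.
Number of spaces = number of words - 1 = 7 - 1 = 6

6


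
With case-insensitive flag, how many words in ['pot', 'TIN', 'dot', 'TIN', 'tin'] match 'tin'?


Case-insensitive matching: compare each word's lowercase form to 'tin'.
  'pot' -> lower='pot' -> no
  'TIN' -> lower='tin' -> MATCH
  'dot' -> lower='dot' -> no
  'TIN' -> lower='tin' -> MATCH
  'tin' -> lower='tin' -> MATCH
Matches: ['TIN', 'TIN', 'tin']
Count: 3

3


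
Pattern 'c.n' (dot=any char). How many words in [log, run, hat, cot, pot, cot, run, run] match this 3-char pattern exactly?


Pattern 'c.n' means: starts with 'c', any single char, ends with 'n'.
Checking each word (must be exactly 3 chars):
  'log' (len=3): no
  'run' (len=3): no
  'hat' (len=3): no
  'cot' (len=3): no
  'pot' (len=3): no
  'cot' (len=3): no
  'run' (len=3): no
  'run' (len=3): no
Matching words: []
Total: 0

0


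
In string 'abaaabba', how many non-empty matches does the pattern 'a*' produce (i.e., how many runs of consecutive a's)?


Pattern 'a*' matches zero or more a's. We want non-empty runs of consecutive a's.
String: 'abaaabba'
Walking through the string to find runs of a's:
  Run 1: positions 0-0 -> 'a'
  Run 2: positions 2-4 -> 'aaa'
  Run 3: positions 7-7 -> 'a'
Non-empty runs found: ['a', 'aaa', 'a']
Count: 3

3


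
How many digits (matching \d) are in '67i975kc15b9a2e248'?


\d matches any digit 0-9.
Scanning '67i975kc15b9a2e248':
  pos 0: '6' -> DIGIT
  pos 1: '7' -> DIGIT
  pos 3: '9' -> DIGIT
  pos 4: '7' -> DIGIT
  pos 5: '5' -> DIGIT
  pos 8: '1' -> DIGIT
  pos 9: '5' -> DIGIT
  pos 11: '9' -> DIGIT
  pos 13: '2' -> DIGIT
  pos 15: '2' -> DIGIT
  pos 16: '4' -> DIGIT
  pos 17: '8' -> DIGIT
Digits found: ['6', '7', '9', '7', '5', '1', '5', '9', '2', '2', '4', '8']
Total: 12

12


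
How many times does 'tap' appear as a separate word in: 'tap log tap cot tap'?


Scanning each word for exact match 'tap':
  Word 1: 'tap' -> MATCH
  Word 2: 'log' -> no
  Word 3: 'tap' -> MATCH
  Word 4: 'cot' -> no
  Word 5: 'tap' -> MATCH
Total matches: 3

3


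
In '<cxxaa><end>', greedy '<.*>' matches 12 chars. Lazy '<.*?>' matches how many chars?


Greedy '<.*>' tries to match as MUCH as possible.
Lazy '<.*?>' tries to match as LITTLE as possible.

String: '<cxxaa><end>'
Greedy '<.*>' starts at first '<' and extends to the LAST '>': '<cxxaa><end>' (12 chars)
Lazy '<.*?>' starts at first '<' and stops at the FIRST '>': '<cxxaa>' (7 chars)

7


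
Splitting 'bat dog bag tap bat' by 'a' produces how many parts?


Splitting by 'a' breaks the string at each occurrence of the separator.
Text: 'bat dog bag tap bat'
Parts after split:
  Part 1: 'b'
  Part 2: 't dog b'
  Part 3: 'g t'
  Part 4: 'p b'
  Part 5: 't'
Total parts: 5

5


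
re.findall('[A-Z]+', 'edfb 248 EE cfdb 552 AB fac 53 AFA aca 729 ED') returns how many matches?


Pattern '[A-Z]+' finds one or more uppercase letters.
Text: 'edfb 248 EE cfdb 552 AB fac 53 AFA aca 729 ED'
Scanning for matches:
  Match 1: 'EE'
  Match 2: 'AB'
  Match 3: 'AFA'
  Match 4: 'ED'
Total matches: 4

4


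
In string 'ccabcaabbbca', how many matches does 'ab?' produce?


Pattern 'ab?' matches 'a' optionally followed by 'b'.
String: 'ccabcaabbbca'
Scanning left to right for 'a' then checking next char:
  Match 1: 'ab' (a followed by b)
  Match 2: 'a' (a not followed by b)
  Match 3: 'ab' (a followed by b)
  Match 4: 'a' (a not followed by b)
Total matches: 4

4


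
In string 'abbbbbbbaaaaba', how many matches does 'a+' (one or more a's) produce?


Pattern 'a+' matches one or more consecutive a's.
String: 'abbbbbbbaaaaba'
Scanning for runs of a:
  Match 1: 'a' (length 1)
  Match 2: 'aaaa' (length 4)
  Match 3: 'a' (length 1)
Total matches: 3

3


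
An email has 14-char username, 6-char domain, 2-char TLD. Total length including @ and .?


An email address has format: username@domain.tld
Username length: 14
'@' character: 1
Domain length: 6
'.' character: 1
TLD length: 2
Total = 14 + 1 + 6 + 1 + 2 = 24

24


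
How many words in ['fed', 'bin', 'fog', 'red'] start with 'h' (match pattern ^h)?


Pattern ^h anchors to start of word. Check which words begin with 'h':
  'fed' -> no
  'bin' -> no
  'fog' -> no
  'red' -> no
Matching words: []
Count: 0

0


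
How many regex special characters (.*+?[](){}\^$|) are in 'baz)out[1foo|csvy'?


Regex special characters are: . * + ? [ ] ( ) { } \ ^ $ |
Scanning 'baz)out[1foo|csvy':
  pos 3: ')' -> SPECIAL
  pos 7: '[' -> SPECIAL
  pos 12: '|' -> SPECIAL
Special chars found: [')', '[', '|']
Total: 3

3


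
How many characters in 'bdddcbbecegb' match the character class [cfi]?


Character class [cfi] matches any of: {c, f, i}
Scanning string 'bdddcbbecegb' character by character:
  pos 0: 'b' -> no
  pos 1: 'd' -> no
  pos 2: 'd' -> no
  pos 3: 'd' -> no
  pos 4: 'c' -> MATCH
  pos 5: 'b' -> no
  pos 6: 'b' -> no
  pos 7: 'e' -> no
  pos 8: 'c' -> MATCH
  pos 9: 'e' -> no
  pos 10: 'g' -> no
  pos 11: 'b' -> no
Total matches: 2

2


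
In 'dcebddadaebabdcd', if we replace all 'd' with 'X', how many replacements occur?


re.sub('d', 'X', text) replaces every occurrence of 'd' with 'X'.
Text: 'dcebddadaebabdcd'
Scanning for 'd':
  pos 0: 'd' -> replacement #1
  pos 4: 'd' -> replacement #2
  pos 5: 'd' -> replacement #3
  pos 7: 'd' -> replacement #4
  pos 13: 'd' -> replacement #5
  pos 15: 'd' -> replacement #6
Total replacements: 6

6


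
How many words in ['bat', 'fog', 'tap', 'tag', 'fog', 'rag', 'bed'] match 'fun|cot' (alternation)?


Alternation 'fun|cot' matches either 'fun' or 'cot'.
Checking each word:
  'bat' -> no
  'fog' -> no
  'tap' -> no
  'tag' -> no
  'fog' -> no
  'rag' -> no
  'bed' -> no
Matches: []
Count: 0

0


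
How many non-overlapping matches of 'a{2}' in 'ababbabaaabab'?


Pattern 'a{2}' matches exactly 2 consecutive a's (greedy, non-overlapping).
String: 'ababbabaaabab'
Scanning for runs of a's:
  Run at pos 0: 'a' (length 1) -> 0 match(es)
  Run at pos 2: 'a' (length 1) -> 0 match(es)
  Run at pos 5: 'a' (length 1) -> 0 match(es)
  Run at pos 7: 'aaa' (length 3) -> 1 match(es)
  Run at pos 11: 'a' (length 1) -> 0 match(es)
Matches found: ['aa']
Total: 1

1


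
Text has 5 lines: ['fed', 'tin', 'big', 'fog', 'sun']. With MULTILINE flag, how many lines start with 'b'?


With MULTILINE flag, ^ matches the start of each line.
Lines: ['fed', 'tin', 'big', 'fog', 'sun']
Checking which lines start with 'b':
  Line 1: 'fed' -> no
  Line 2: 'tin' -> no
  Line 3: 'big' -> MATCH
  Line 4: 'fog' -> no
  Line 5: 'sun' -> no
Matching lines: ['big']
Count: 1

1


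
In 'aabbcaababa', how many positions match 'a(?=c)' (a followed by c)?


Lookahead 'a(?=c)' matches 'a' only when followed by 'c'.
String: 'aabbcaababa'
Checking each position where char is 'a':
  pos 0: 'a' -> no (next='a')
  pos 1: 'a' -> no (next='b')
  pos 5: 'a' -> no (next='a')
  pos 6: 'a' -> no (next='b')
  pos 8: 'a' -> no (next='b')
Matching positions: []
Count: 0

0


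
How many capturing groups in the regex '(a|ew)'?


To count capturing groups, count each '(' that starts a group.
Pattern: '(a|ew)'
Walking through the pattern:
  Position 0: '(' -> group #1
Total capturing groups: 1

1


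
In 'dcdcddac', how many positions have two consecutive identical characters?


Looking for consecutive identical characters in 'dcdcddac':
  pos 0-1: 'd' vs 'c' -> different
  pos 1-2: 'c' vs 'd' -> different
  pos 2-3: 'd' vs 'c' -> different
  pos 3-4: 'c' vs 'd' -> different
  pos 4-5: 'd' vs 'd' -> MATCH ('dd')
  pos 5-6: 'd' vs 'a' -> different
  pos 6-7: 'a' vs 'c' -> different
Consecutive identical pairs: ['dd']
Count: 1

1


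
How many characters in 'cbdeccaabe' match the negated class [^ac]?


Negated class [^ac] matches any char NOT in {a, c}
Scanning 'cbdeccaabe':
  pos 0: 'c' -> no (excluded)
  pos 1: 'b' -> MATCH
  pos 2: 'd' -> MATCH
  pos 3: 'e' -> MATCH
  pos 4: 'c' -> no (excluded)
  pos 5: 'c' -> no (excluded)
  pos 6: 'a' -> no (excluded)
  pos 7: 'a' -> no (excluded)
  pos 8: 'b' -> MATCH
  pos 9: 'e' -> MATCH
Total matches: 5

5


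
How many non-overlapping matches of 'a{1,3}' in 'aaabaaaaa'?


Pattern 'a{1,3}' matches between 1 and 3 consecutive a's (greedy).
String: 'aaabaaaaa'
Finding runs of a's and applying greedy matching:
  Run at pos 0: 'aaa' (length 3)
  Run at pos 4: 'aaaaa' (length 5)
Matches: ['aaa', 'aaa', 'aa']
Count: 3

3


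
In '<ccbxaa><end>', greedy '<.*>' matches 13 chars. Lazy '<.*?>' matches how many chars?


Greedy '<.*>' tries to match as MUCH as possible.
Lazy '<.*?>' tries to match as LITTLE as possible.

String: '<ccbxaa><end>'
Greedy '<.*>' starts at first '<' and extends to the LAST '>': '<ccbxaa><end>' (13 chars)
Lazy '<.*?>' starts at first '<' and stops at the FIRST '>': '<ccbxaa>' (8 chars)

8


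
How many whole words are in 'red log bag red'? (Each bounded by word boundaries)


Word boundaries (\b) mark the start/end of each word.
Text: 'red log bag red'
Splitting by whitespace:
  Word 1: 'red'
  Word 2: 'log'
  Word 3: 'bag'
  Word 4: 'red'
Total whole words: 4

4


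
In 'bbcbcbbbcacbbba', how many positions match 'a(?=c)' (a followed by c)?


Lookahead 'a(?=c)' matches 'a' only when followed by 'c'.
String: 'bbcbcbbbcacbbba'
Checking each position where char is 'a':
  pos 9: 'a' -> MATCH (next='c')
Matching positions: [9]
Count: 1

1


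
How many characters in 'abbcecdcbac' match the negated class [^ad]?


Negated class [^ad] matches any char NOT in {a, d}
Scanning 'abbcecdcbac':
  pos 0: 'a' -> no (excluded)
  pos 1: 'b' -> MATCH
  pos 2: 'b' -> MATCH
  pos 3: 'c' -> MATCH
  pos 4: 'e' -> MATCH
  pos 5: 'c' -> MATCH
  pos 6: 'd' -> no (excluded)
  pos 7: 'c' -> MATCH
  pos 8: 'b' -> MATCH
  pos 9: 'a' -> no (excluded)
  pos 10: 'c' -> MATCH
Total matches: 8

8


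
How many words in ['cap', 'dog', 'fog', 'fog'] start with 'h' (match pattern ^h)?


Pattern ^h anchors to start of word. Check which words begin with 'h':
  'cap' -> no
  'dog' -> no
  'fog' -> no
  'fog' -> no
Matching words: []
Count: 0

0


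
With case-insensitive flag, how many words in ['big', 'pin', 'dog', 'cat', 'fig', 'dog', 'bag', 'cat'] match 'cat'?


Case-insensitive matching: compare each word's lowercase form to 'cat'.
  'big' -> lower='big' -> no
  'pin' -> lower='pin' -> no
  'dog' -> lower='dog' -> no
  'cat' -> lower='cat' -> MATCH
  'fig' -> lower='fig' -> no
  'dog' -> lower='dog' -> no
  'bag' -> lower='bag' -> no
  'cat' -> lower='cat' -> MATCH
Matches: ['cat', 'cat']
Count: 2

2


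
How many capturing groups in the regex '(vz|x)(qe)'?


To count capturing groups, count each '(' that starts a group.
Pattern: '(vz|x)(qe)'
Walking through the pattern:
  Position 0: '(' -> group #1
  Position 6: '(' -> group #2
Total capturing groups: 2

2


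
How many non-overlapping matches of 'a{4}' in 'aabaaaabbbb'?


Pattern 'a{4}' matches exactly 4 consecutive a's (greedy, non-overlapping).
String: 'aabaaaabbbb'
Scanning for runs of a's:
  Run at pos 0: 'aa' (length 2) -> 0 match(es)
  Run at pos 3: 'aaaa' (length 4) -> 1 match(es)
Matches found: ['aaaa']
Total: 1

1


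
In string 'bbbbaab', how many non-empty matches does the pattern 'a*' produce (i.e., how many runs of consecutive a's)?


Pattern 'a*' matches zero or more a's. We want non-empty runs of consecutive a's.
String: 'bbbbaab'
Walking through the string to find runs of a's:
  Run 1: positions 4-5 -> 'aa'
Non-empty runs found: ['aa']
Count: 1

1


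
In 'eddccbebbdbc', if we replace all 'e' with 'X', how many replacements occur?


re.sub('e', 'X', text) replaces every occurrence of 'e' with 'X'.
Text: 'eddccbebbdbc'
Scanning for 'e':
  pos 0: 'e' -> replacement #1
  pos 6: 'e' -> replacement #2
Total replacements: 2

2


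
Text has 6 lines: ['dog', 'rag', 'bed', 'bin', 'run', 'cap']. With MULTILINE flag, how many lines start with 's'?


With MULTILINE flag, ^ matches the start of each line.
Lines: ['dog', 'rag', 'bed', 'bin', 'run', 'cap']
Checking which lines start with 's':
  Line 1: 'dog' -> no
  Line 2: 'rag' -> no
  Line 3: 'bed' -> no
  Line 4: 'bin' -> no
  Line 5: 'run' -> no
  Line 6: 'cap' -> no
Matching lines: []
Count: 0

0


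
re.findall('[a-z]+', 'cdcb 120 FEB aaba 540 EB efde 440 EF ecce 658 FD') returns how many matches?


Pattern '[a-z]+' finds one or more lowercase letters.
Text: 'cdcb 120 FEB aaba 540 EB efde 440 EF ecce 658 FD'
Scanning for matches:
  Match 1: 'cdcb'
  Match 2: 'aaba'
  Match 3: 'efde'
  Match 4: 'ecce'
Total matches: 4

4


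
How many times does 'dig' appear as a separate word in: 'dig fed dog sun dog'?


Scanning each word for exact match 'dig':
  Word 1: 'dig' -> MATCH
  Word 2: 'fed' -> no
  Word 3: 'dog' -> no
  Word 4: 'sun' -> no
  Word 5: 'dog' -> no
Total matches: 1

1


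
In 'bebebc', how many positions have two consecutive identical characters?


Looking for consecutive identical characters in 'bebebc':
  pos 0-1: 'b' vs 'e' -> different
  pos 1-2: 'e' vs 'b' -> different
  pos 2-3: 'b' vs 'e' -> different
  pos 3-4: 'e' vs 'b' -> different
  pos 4-5: 'b' vs 'c' -> different
Consecutive identical pairs: []
Count: 0

0


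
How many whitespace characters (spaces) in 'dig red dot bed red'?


\s matches whitespace characters (spaces, tabs, etc.).
Text: 'dig red dot bed red'
This text has 5 words separated by spaces.
Number of spaces = number of words - 1 = 5 - 1 = 4

4


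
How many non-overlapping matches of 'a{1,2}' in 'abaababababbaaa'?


Pattern 'a{1,2}' matches between 1 and 2 consecutive a's (greedy).
String: 'abaababababbaaa'
Finding runs of a's and applying greedy matching:
  Run at pos 0: 'a' (length 1)
  Run at pos 2: 'aa' (length 2)
  Run at pos 5: 'a' (length 1)
  Run at pos 7: 'a' (length 1)
  Run at pos 9: 'a' (length 1)
  Run at pos 12: 'aaa' (length 3)
Matches: ['a', 'aa', 'a', 'a', 'a', 'aa', 'a']
Count: 7

7


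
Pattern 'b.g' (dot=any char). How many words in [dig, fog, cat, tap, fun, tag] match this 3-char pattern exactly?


Pattern 'b.g' means: starts with 'b', any single char, ends with 'g'.
Checking each word (must be exactly 3 chars):
  'dig' (len=3): no
  'fog' (len=3): no
  'cat' (len=3): no
  'tap' (len=3): no
  'fun' (len=3): no
  'tag' (len=3): no
Matching words: []
Total: 0

0


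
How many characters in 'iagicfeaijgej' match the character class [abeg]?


Character class [abeg] matches any of: {a, b, e, g}
Scanning string 'iagicfeaijgej' character by character:
  pos 0: 'i' -> no
  pos 1: 'a' -> MATCH
  pos 2: 'g' -> MATCH
  pos 3: 'i' -> no
  pos 4: 'c' -> no
  pos 5: 'f' -> no
  pos 6: 'e' -> MATCH
  pos 7: 'a' -> MATCH
  pos 8: 'i' -> no
  pos 9: 'j' -> no
  pos 10: 'g' -> MATCH
  pos 11: 'e' -> MATCH
  pos 12: 'j' -> no
Total matches: 6

6


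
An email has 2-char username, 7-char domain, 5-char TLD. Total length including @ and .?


An email address has format: username@domain.tld
Username length: 2
'@' character: 1
Domain length: 7
'.' character: 1
TLD length: 5
Total = 2 + 1 + 7 + 1 + 5 = 16

16


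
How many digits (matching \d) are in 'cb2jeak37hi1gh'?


\d matches any digit 0-9.
Scanning 'cb2jeak37hi1gh':
  pos 2: '2' -> DIGIT
  pos 7: '3' -> DIGIT
  pos 8: '7' -> DIGIT
  pos 11: '1' -> DIGIT
Digits found: ['2', '3', '7', '1']
Total: 4

4


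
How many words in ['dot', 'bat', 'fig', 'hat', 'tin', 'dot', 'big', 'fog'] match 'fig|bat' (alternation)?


Alternation 'fig|bat' matches either 'fig' or 'bat'.
Checking each word:
  'dot' -> no
  'bat' -> MATCH
  'fig' -> MATCH
  'hat' -> no
  'tin' -> no
  'dot' -> no
  'big' -> no
  'fog' -> no
Matches: ['bat', 'fig']
Count: 2

2


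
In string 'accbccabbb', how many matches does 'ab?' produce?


Pattern 'ab?' matches 'a' optionally followed by 'b'.
String: 'accbccabbb'
Scanning left to right for 'a' then checking next char:
  Match 1: 'a' (a not followed by b)
  Match 2: 'ab' (a followed by b)
Total matches: 2

2


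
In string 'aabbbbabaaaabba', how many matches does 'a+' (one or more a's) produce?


Pattern 'a+' matches one or more consecutive a's.
String: 'aabbbbabaaaabba'
Scanning for runs of a:
  Match 1: 'aa' (length 2)
  Match 2: 'a' (length 1)
  Match 3: 'aaaa' (length 4)
  Match 4: 'a' (length 1)
Total matches: 4

4


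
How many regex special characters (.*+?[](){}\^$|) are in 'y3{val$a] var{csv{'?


Regex special characters are: . * + ? [ ] ( ) { } \ ^ $ |
Scanning 'y3{val$a] var{csv{':
  pos 2: '{' -> SPECIAL
  pos 6: '$' -> SPECIAL
  pos 8: ']' -> SPECIAL
  pos 13: '{' -> SPECIAL
  pos 17: '{' -> SPECIAL
Special chars found: ['{', '$', ']', '{', '{']
Total: 5

5


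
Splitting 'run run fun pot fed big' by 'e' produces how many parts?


Splitting by 'e' breaks the string at each occurrence of the separator.
Text: 'run run fun pot fed big'
Parts after split:
  Part 1: 'run run fun pot f'
  Part 2: 'd big'
Total parts: 2

2


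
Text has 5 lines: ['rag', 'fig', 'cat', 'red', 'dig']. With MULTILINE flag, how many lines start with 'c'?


With MULTILINE flag, ^ matches the start of each line.
Lines: ['rag', 'fig', 'cat', 'red', 'dig']
Checking which lines start with 'c':
  Line 1: 'rag' -> no
  Line 2: 'fig' -> no
  Line 3: 'cat' -> MATCH
  Line 4: 'red' -> no
  Line 5: 'dig' -> no
Matching lines: ['cat']
Count: 1

1


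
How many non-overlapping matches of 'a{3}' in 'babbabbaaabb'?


Pattern 'a{3}' matches exactly 3 consecutive a's (greedy, non-overlapping).
String: 'babbabbaaabb'
Scanning for runs of a's:
  Run at pos 1: 'a' (length 1) -> 0 match(es)
  Run at pos 4: 'a' (length 1) -> 0 match(es)
  Run at pos 7: 'aaa' (length 3) -> 1 match(es)
Matches found: ['aaa']
Total: 1

1


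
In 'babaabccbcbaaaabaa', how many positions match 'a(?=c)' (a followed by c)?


Lookahead 'a(?=c)' matches 'a' only when followed by 'c'.
String: 'babaabccbcbaaaabaa'
Checking each position where char is 'a':
  pos 1: 'a' -> no (next='b')
  pos 3: 'a' -> no (next='a')
  pos 4: 'a' -> no (next='b')
  pos 11: 'a' -> no (next='a')
  pos 12: 'a' -> no (next='a')
  pos 13: 'a' -> no (next='a')
  pos 14: 'a' -> no (next='b')
  pos 16: 'a' -> no (next='a')
Matching positions: []
Count: 0

0


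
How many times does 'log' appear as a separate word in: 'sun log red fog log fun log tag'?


Scanning each word for exact match 'log':
  Word 1: 'sun' -> no
  Word 2: 'log' -> MATCH
  Word 3: 'red' -> no
  Word 4: 'fog' -> no
  Word 5: 'log' -> MATCH
  Word 6: 'fun' -> no
  Word 7: 'log' -> MATCH
  Word 8: 'tag' -> no
Total matches: 3

3


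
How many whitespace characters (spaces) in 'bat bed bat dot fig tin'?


\s matches whitespace characters (spaces, tabs, etc.).
Text: 'bat bed bat dot fig tin'
This text has 6 words separated by spaces.
Number of spaces = number of words - 1 = 6 - 1 = 5

5


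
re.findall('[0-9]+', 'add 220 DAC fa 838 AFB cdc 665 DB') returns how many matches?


Pattern '[0-9]+' finds one or more digits.
Text: 'add 220 DAC fa 838 AFB cdc 665 DB'
Scanning for matches:
  Match 1: '220'
  Match 2: '838'
  Match 3: '665'
Total matches: 3

3


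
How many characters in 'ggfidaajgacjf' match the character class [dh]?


Character class [dh] matches any of: {d, h}
Scanning string 'ggfidaajgacjf' character by character:
  pos 0: 'g' -> no
  pos 1: 'g' -> no
  pos 2: 'f' -> no
  pos 3: 'i' -> no
  pos 4: 'd' -> MATCH
  pos 5: 'a' -> no
  pos 6: 'a' -> no
  pos 7: 'j' -> no
  pos 8: 'g' -> no
  pos 9: 'a' -> no
  pos 10: 'c' -> no
  pos 11: 'j' -> no
  pos 12: 'f' -> no
Total matches: 1

1


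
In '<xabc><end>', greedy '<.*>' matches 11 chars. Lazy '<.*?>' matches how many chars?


Greedy '<.*>' tries to match as MUCH as possible.
Lazy '<.*?>' tries to match as LITTLE as possible.

String: '<xabc><end>'
Greedy '<.*>' starts at first '<' and extends to the LAST '>': '<xabc><end>' (11 chars)
Lazy '<.*?>' starts at first '<' and stops at the FIRST '>': '<xabc>' (6 chars)

6


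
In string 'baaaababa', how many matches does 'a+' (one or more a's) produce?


Pattern 'a+' matches one or more consecutive a's.
String: 'baaaababa'
Scanning for runs of a:
  Match 1: 'aaaa' (length 4)
  Match 2: 'a' (length 1)
  Match 3: 'a' (length 1)
Total matches: 3

3


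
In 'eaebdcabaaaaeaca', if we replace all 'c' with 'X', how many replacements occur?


re.sub('c', 'X', text) replaces every occurrence of 'c' with 'X'.
Text: 'eaebdcabaaaaeaca'
Scanning for 'c':
  pos 5: 'c' -> replacement #1
  pos 14: 'c' -> replacement #2
Total replacements: 2

2


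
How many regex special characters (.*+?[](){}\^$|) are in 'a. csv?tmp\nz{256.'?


Regex special characters are: . * + ? [ ] ( ) { } \ ^ $ |
Scanning 'a. csv?tmp\nz{256.':
  pos 1: '.' -> SPECIAL
  pos 6: '?' -> SPECIAL
  pos 10: '\' -> SPECIAL
  pos 13: '{' -> SPECIAL
  pos 17: '.' -> SPECIAL
Special chars found: ['.', '?', '\\', '{', '.']
Total: 5

5


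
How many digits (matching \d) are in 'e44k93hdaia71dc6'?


\d matches any digit 0-9.
Scanning 'e44k93hdaia71dc6':
  pos 1: '4' -> DIGIT
  pos 2: '4' -> DIGIT
  pos 4: '9' -> DIGIT
  pos 5: '3' -> DIGIT
  pos 11: '7' -> DIGIT
  pos 12: '1' -> DIGIT
  pos 15: '6' -> DIGIT
Digits found: ['4', '4', '9', '3', '7', '1', '6']
Total: 7

7


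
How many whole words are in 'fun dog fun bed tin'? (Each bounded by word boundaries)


Word boundaries (\b) mark the start/end of each word.
Text: 'fun dog fun bed tin'
Splitting by whitespace:
  Word 1: 'fun'
  Word 2: 'dog'
  Word 3: 'fun'
  Word 4: 'bed'
  Word 5: 'tin'
Total whole words: 5

5


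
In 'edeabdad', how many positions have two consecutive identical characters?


Looking for consecutive identical characters in 'edeabdad':
  pos 0-1: 'e' vs 'd' -> different
  pos 1-2: 'd' vs 'e' -> different
  pos 2-3: 'e' vs 'a' -> different
  pos 3-4: 'a' vs 'b' -> different
  pos 4-5: 'b' vs 'd' -> different
  pos 5-6: 'd' vs 'a' -> different
  pos 6-7: 'a' vs 'd' -> different
Consecutive identical pairs: []
Count: 0

0


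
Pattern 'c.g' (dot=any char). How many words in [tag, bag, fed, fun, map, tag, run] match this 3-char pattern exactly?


Pattern 'c.g' means: starts with 'c', any single char, ends with 'g'.
Checking each word (must be exactly 3 chars):
  'tag' (len=3): no
  'bag' (len=3): no
  'fed' (len=3): no
  'fun' (len=3): no
  'map' (len=3): no
  'tag' (len=3): no
  'run' (len=3): no
Matching words: []
Total: 0

0


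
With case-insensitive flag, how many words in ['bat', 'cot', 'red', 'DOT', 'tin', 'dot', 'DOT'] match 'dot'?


Case-insensitive matching: compare each word's lowercase form to 'dot'.
  'bat' -> lower='bat' -> no
  'cot' -> lower='cot' -> no
  'red' -> lower='red' -> no
  'DOT' -> lower='dot' -> MATCH
  'tin' -> lower='tin' -> no
  'dot' -> lower='dot' -> MATCH
  'DOT' -> lower='dot' -> MATCH
Matches: ['DOT', 'dot', 'DOT']
Count: 3

3


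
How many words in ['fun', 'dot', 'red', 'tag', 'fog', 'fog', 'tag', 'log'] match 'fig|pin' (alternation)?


Alternation 'fig|pin' matches either 'fig' or 'pin'.
Checking each word:
  'fun' -> no
  'dot' -> no
  'red' -> no
  'tag' -> no
  'fog' -> no
  'fog' -> no
  'tag' -> no
  'log' -> no
Matches: []
Count: 0

0


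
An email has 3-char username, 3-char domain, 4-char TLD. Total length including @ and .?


An email address has format: username@domain.tld
Username length: 3
'@' character: 1
Domain length: 3
'.' character: 1
TLD length: 4
Total = 3 + 1 + 3 + 1 + 4 = 12

12


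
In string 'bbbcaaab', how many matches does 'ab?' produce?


Pattern 'ab?' matches 'a' optionally followed by 'b'.
String: 'bbbcaaab'
Scanning left to right for 'a' then checking next char:
  Match 1: 'a' (a not followed by b)
  Match 2: 'a' (a not followed by b)
  Match 3: 'ab' (a followed by b)
Total matches: 3

3


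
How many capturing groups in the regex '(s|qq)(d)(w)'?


To count capturing groups, count each '(' that starts a group.
Pattern: '(s|qq)(d)(w)'
Walking through the pattern:
  Position 0: '(' -> group #1
  Position 6: '(' -> group #2
  Position 9: '(' -> group #3
Total capturing groups: 3

3


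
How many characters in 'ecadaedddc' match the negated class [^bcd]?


Negated class [^bcd] matches any char NOT in {b, c, d}
Scanning 'ecadaedddc':
  pos 0: 'e' -> MATCH
  pos 1: 'c' -> no (excluded)
  pos 2: 'a' -> MATCH
  pos 3: 'd' -> no (excluded)
  pos 4: 'a' -> MATCH
  pos 5: 'e' -> MATCH
  pos 6: 'd' -> no (excluded)
  pos 7: 'd' -> no (excluded)
  pos 8: 'd' -> no (excluded)
  pos 9: 'c' -> no (excluded)
Total matches: 4

4


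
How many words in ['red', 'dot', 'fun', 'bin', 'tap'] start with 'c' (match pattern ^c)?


Pattern ^c anchors to start of word. Check which words begin with 'c':
  'red' -> no
  'dot' -> no
  'fun' -> no
  'bin' -> no
  'tap' -> no
Matching words: []
Count: 0

0


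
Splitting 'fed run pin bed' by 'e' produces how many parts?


Splitting by 'e' breaks the string at each occurrence of the separator.
Text: 'fed run pin bed'
Parts after split:
  Part 1: 'f'
  Part 2: 'd run pin b'
  Part 3: 'd'
Total parts: 3

3


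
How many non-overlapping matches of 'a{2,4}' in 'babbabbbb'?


Pattern 'a{2,4}' matches between 2 and 4 consecutive a's (greedy).
String: 'babbabbbb'
Finding runs of a's and applying greedy matching:
  Run at pos 1: 'a' (length 1)
  Run at pos 4: 'a' (length 1)
Matches: []
Count: 0

0


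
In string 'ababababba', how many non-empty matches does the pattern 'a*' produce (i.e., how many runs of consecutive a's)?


Pattern 'a*' matches zero or more a's. We want non-empty runs of consecutive a's.
String: 'ababababba'
Walking through the string to find runs of a's:
  Run 1: positions 0-0 -> 'a'
  Run 2: positions 2-2 -> 'a'
  Run 3: positions 4-4 -> 'a'
  Run 4: positions 6-6 -> 'a'
  Run 5: positions 9-9 -> 'a'
Non-empty runs found: ['a', 'a', 'a', 'a', 'a']
Count: 5

5


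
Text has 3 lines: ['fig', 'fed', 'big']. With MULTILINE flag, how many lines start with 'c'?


With MULTILINE flag, ^ matches the start of each line.
Lines: ['fig', 'fed', 'big']
Checking which lines start with 'c':
  Line 1: 'fig' -> no
  Line 2: 'fed' -> no
  Line 3: 'big' -> no
Matching lines: []
Count: 0

0


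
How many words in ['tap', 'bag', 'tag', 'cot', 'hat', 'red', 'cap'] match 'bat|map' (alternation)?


Alternation 'bat|map' matches either 'bat' or 'map'.
Checking each word:
  'tap' -> no
  'bag' -> no
  'tag' -> no
  'cot' -> no
  'hat' -> no
  'red' -> no
  'cap' -> no
Matches: []
Count: 0

0


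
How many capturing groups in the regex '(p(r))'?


To count capturing groups, count each '(' that starts a group.
Pattern: '(p(r))'
Walking through the pattern:
  Position 0: '(' -> group #1
  Position 2: '(' -> group #2
Total capturing groups: 2

2


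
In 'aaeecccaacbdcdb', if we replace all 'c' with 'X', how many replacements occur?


re.sub('c', 'X', text) replaces every occurrence of 'c' with 'X'.
Text: 'aaeecccaacbdcdb'
Scanning for 'c':
  pos 4: 'c' -> replacement #1
  pos 5: 'c' -> replacement #2
  pos 6: 'c' -> replacement #3
  pos 9: 'c' -> replacement #4
  pos 12: 'c' -> replacement #5
Total replacements: 5

5


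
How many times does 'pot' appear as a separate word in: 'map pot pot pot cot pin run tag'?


Scanning each word for exact match 'pot':
  Word 1: 'map' -> no
  Word 2: 'pot' -> MATCH
  Word 3: 'pot' -> MATCH
  Word 4: 'pot' -> MATCH
  Word 5: 'cot' -> no
  Word 6: 'pin' -> no
  Word 7: 'run' -> no
  Word 8: 'tag' -> no
Total matches: 3

3


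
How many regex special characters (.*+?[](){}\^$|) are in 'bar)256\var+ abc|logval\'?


Regex special characters are: . * + ? [ ] ( ) { } \ ^ $ |
Scanning 'bar)256\var+ abc|logval\':
  pos 3: ')' -> SPECIAL
  pos 7: '\' -> SPECIAL
  pos 11: '+' -> SPECIAL
  pos 16: '|' -> SPECIAL
  pos 23: '\' -> SPECIAL
Special chars found: [')', '\\', '+', '|', '\\']
Total: 5

5


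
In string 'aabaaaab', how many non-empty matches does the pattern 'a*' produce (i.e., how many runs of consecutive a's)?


Pattern 'a*' matches zero or more a's. We want non-empty runs of consecutive a's.
String: 'aabaaaab'
Walking through the string to find runs of a's:
  Run 1: positions 0-1 -> 'aa'
  Run 2: positions 3-6 -> 'aaaa'
Non-empty runs found: ['aa', 'aaaa']
Count: 2

2


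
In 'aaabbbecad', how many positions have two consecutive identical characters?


Looking for consecutive identical characters in 'aaabbbecad':
  pos 0-1: 'a' vs 'a' -> MATCH ('aa')
  pos 1-2: 'a' vs 'a' -> MATCH ('aa')
  pos 2-3: 'a' vs 'b' -> different
  pos 3-4: 'b' vs 'b' -> MATCH ('bb')
  pos 4-5: 'b' vs 'b' -> MATCH ('bb')
  pos 5-6: 'b' vs 'e' -> different
  pos 6-7: 'e' vs 'c' -> different
  pos 7-8: 'c' vs 'a' -> different
  pos 8-9: 'a' vs 'd' -> different
Consecutive identical pairs: ['aa', 'aa', 'bb', 'bb']
Count: 4

4


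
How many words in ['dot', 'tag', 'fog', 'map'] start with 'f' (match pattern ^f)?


Pattern ^f anchors to start of word. Check which words begin with 'f':
  'dot' -> no
  'tag' -> no
  'fog' -> MATCH (starts with 'f')
  'map' -> no
Matching words: ['fog']
Count: 1

1


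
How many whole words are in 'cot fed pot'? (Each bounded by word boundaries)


Word boundaries (\b) mark the start/end of each word.
Text: 'cot fed pot'
Splitting by whitespace:
  Word 1: 'cot'
  Word 2: 'fed'
  Word 3: 'pot'
Total whole words: 3

3


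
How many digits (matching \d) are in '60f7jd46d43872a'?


\d matches any digit 0-9.
Scanning '60f7jd46d43872a':
  pos 0: '6' -> DIGIT
  pos 1: '0' -> DIGIT
  pos 3: '7' -> DIGIT
  pos 6: '4' -> DIGIT
  pos 7: '6' -> DIGIT
  pos 9: '4' -> DIGIT
  pos 10: '3' -> DIGIT
  pos 11: '8' -> DIGIT
  pos 12: '7' -> DIGIT
  pos 13: '2' -> DIGIT
Digits found: ['6', '0', '7', '4', '6', '4', '3', '8', '7', '2']
Total: 10

10


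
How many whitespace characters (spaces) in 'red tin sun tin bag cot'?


\s matches whitespace characters (spaces, tabs, etc.).
Text: 'red tin sun tin bag cot'
This text has 6 words separated by spaces.
Number of spaces = number of words - 1 = 6 - 1 = 5

5


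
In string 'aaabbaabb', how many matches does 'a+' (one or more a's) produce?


Pattern 'a+' matches one or more consecutive a's.
String: 'aaabbaabb'
Scanning for runs of a:
  Match 1: 'aaa' (length 3)
  Match 2: 'aa' (length 2)
Total matches: 2

2


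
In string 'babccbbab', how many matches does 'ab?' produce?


Pattern 'ab?' matches 'a' optionally followed by 'b'.
String: 'babccbbab'
Scanning left to right for 'a' then checking next char:
  Match 1: 'ab' (a followed by b)
  Match 2: 'ab' (a followed by b)
Total matches: 2

2
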